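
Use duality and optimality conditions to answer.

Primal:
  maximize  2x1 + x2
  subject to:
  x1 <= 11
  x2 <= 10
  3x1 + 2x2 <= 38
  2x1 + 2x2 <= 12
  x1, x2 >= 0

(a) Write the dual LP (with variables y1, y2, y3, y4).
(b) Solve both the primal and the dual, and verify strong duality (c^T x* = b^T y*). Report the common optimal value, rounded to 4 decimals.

The standard primal-dual pair for 'max c^T x s.t. A x <= b, x >= 0' is:
  Dual:  min b^T y  s.t.  A^T y >= c,  y >= 0.

So the dual LP is:
  minimize  11y1 + 10y2 + 38y3 + 12y4
  subject to:
    y1 + 3y3 + 2y4 >= 2
    y2 + 2y3 + 2y4 >= 1
    y1, y2, y3, y4 >= 0

Solving the primal: x* = (6, 0).
  primal value c^T x* = 12.
Solving the dual: y* = (0, 0, 0, 1).
  dual value b^T y* = 12.
Strong duality: c^T x* = b^T y*. Confirmed.

12


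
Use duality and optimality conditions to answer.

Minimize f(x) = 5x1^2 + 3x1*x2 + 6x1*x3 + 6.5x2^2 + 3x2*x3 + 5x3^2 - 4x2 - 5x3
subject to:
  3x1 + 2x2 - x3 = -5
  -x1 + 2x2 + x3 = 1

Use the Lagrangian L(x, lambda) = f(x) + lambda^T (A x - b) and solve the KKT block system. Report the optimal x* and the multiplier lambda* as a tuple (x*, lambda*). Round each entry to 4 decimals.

Form the Lagrangian:
  L(x, lambda) = (1/2) x^T Q x + c^T x + lambda^T (A x - b)
Stationarity (grad_x L = 0): Q x + c + A^T lambda = 0.
Primal feasibility: A x = b.

This gives the KKT block system:
  [ Q   A^T ] [ x     ]   [-c ]
  [ A    0  ] [ lambda ] = [ b ]

Solving the linear system:
  x*      = (-0.9231, -0.5385, 1.1538)
  lambda* = (2.2692, 2.8846)
  f(x*)   = 2.4231

x* = (-0.9231, -0.5385, 1.1538), lambda* = (2.2692, 2.8846)


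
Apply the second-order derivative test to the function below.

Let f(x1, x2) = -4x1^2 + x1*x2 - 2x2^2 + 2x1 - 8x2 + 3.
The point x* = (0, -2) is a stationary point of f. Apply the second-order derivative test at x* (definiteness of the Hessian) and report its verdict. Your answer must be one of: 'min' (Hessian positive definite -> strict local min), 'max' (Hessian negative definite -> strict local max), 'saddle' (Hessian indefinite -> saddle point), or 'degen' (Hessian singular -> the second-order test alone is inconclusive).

Compute the Hessian H = grad^2 f:
  H = [[-8, 1], [1, -4]]
Verify stationarity: grad f(x*) = H x* + g = (0, 0).
Eigenvalues of H: -8.2361, -3.7639.
Both eigenvalues < 0, so H is negative definite -> x* is a strict local max.

max


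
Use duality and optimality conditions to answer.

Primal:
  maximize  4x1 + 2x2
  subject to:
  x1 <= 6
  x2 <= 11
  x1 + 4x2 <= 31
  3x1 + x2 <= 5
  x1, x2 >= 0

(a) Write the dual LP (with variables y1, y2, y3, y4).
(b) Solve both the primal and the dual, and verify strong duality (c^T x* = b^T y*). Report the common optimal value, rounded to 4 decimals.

The standard primal-dual pair for 'max c^T x s.t. A x <= b, x >= 0' is:
  Dual:  min b^T y  s.t.  A^T y >= c,  y >= 0.

So the dual LP is:
  minimize  6y1 + 11y2 + 31y3 + 5y4
  subject to:
    y1 + y3 + 3y4 >= 4
    y2 + 4y3 + y4 >= 2
    y1, y2, y3, y4 >= 0

Solving the primal: x* = (0, 5).
  primal value c^T x* = 10.
Solving the dual: y* = (0, 0, 0, 2).
  dual value b^T y* = 10.
Strong duality: c^T x* = b^T y*. Confirmed.

10


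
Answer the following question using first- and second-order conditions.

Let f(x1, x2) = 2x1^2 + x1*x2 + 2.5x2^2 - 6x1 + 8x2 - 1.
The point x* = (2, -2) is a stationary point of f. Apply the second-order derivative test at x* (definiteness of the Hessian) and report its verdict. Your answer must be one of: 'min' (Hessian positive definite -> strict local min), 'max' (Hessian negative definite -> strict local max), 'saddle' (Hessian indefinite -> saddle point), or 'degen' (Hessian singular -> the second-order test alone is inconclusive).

Compute the Hessian H = grad^2 f:
  H = [[4, 1], [1, 5]]
Verify stationarity: grad f(x*) = H x* + g = (0, 0).
Eigenvalues of H: 3.382, 5.618.
Both eigenvalues > 0, so H is positive definite -> x* is a strict local min.

min


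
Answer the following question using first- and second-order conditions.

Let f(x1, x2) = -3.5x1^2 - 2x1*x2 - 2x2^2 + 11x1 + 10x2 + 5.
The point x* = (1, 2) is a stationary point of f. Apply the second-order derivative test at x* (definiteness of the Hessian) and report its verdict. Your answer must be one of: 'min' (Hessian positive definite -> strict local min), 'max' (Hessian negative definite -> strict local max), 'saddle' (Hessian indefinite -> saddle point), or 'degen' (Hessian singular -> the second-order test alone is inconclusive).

Compute the Hessian H = grad^2 f:
  H = [[-7, -2], [-2, -4]]
Verify stationarity: grad f(x*) = H x* + g = (0, 0).
Eigenvalues of H: -8, -3.
Both eigenvalues < 0, so H is negative definite -> x* is a strict local max.

max


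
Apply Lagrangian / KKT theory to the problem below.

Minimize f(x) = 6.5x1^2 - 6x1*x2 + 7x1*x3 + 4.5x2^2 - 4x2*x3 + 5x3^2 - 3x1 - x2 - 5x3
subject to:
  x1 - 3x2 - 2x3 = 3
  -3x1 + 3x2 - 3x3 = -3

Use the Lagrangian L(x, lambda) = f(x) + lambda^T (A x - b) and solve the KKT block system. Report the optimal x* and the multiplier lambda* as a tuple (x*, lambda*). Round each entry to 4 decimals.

Form the Lagrangian:
  L(x, lambda) = (1/2) x^T Q x + c^T x + lambda^T (A x - b)
Stationarity (grad_x L = 0): Q x + c + A^T lambda = 0.
Primal feasibility: A x = b.

This gives the KKT block system:
  [ Q   A^T ] [ x     ]   [-c ]
  [ A    0  ] [ lambda ] = [ b ]

Solving the linear system:
  x*      = (0.3736, -0.7759, -0.1494)
  lambda* = (-2.0805, 1.1284)
  f(x*)   = 5.0144

x* = (0.3736, -0.7759, -0.1494), lambda* = (-2.0805, 1.1284)


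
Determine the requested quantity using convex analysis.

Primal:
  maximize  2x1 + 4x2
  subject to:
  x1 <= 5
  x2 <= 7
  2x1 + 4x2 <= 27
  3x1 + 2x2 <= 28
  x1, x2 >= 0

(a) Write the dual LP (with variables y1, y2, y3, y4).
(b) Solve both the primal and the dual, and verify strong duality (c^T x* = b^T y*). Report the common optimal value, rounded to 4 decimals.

The standard primal-dual pair for 'max c^T x s.t. A x <= b, x >= 0' is:
  Dual:  min b^T y  s.t.  A^T y >= c,  y >= 0.

So the dual LP is:
  minimize  5y1 + 7y2 + 27y3 + 28y4
  subject to:
    y1 + 2y3 + 3y4 >= 2
    y2 + 4y3 + 2y4 >= 4
    y1, y2, y3, y4 >= 0

Solving the primal: x* = (5, 4.25).
  primal value c^T x* = 27.
Solving the dual: y* = (0, 0, 1, 0).
  dual value b^T y* = 27.
Strong duality: c^T x* = b^T y*. Confirmed.

27


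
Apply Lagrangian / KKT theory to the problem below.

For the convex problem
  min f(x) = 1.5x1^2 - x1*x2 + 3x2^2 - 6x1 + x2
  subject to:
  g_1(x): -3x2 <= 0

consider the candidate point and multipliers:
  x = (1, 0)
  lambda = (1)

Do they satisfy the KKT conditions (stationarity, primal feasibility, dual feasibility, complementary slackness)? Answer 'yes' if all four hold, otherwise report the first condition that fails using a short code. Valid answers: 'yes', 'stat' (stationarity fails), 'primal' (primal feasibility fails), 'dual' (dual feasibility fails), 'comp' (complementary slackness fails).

Gradient of f: grad f(x) = Q x + c = (-3, 0)
Constraint values g_i(x) = a_i^T x - b_i:
  g_1((1, 0)) = 0
Stationarity residual: grad f(x) + sum_i lambda_i a_i = (-3, -3)
  -> stationarity FAILS
Primal feasibility (all g_i <= 0): OK
Dual feasibility (all lambda_i >= 0): OK
Complementary slackness (lambda_i * g_i(x) = 0 for all i): OK

Verdict: the first failing condition is stationarity -> stat.

stat


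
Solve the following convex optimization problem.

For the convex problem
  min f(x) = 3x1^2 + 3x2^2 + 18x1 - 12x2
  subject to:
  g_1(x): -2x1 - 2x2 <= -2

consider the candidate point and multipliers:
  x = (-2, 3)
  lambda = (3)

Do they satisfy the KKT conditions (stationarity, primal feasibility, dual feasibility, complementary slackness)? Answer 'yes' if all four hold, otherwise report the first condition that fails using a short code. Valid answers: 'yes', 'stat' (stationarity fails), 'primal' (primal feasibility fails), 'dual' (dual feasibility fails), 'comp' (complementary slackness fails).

Gradient of f: grad f(x) = Q x + c = (6, 6)
Constraint values g_i(x) = a_i^T x - b_i:
  g_1((-2, 3)) = 0
Stationarity residual: grad f(x) + sum_i lambda_i a_i = (0, 0)
  -> stationarity OK
Primal feasibility (all g_i <= 0): OK
Dual feasibility (all lambda_i >= 0): OK
Complementary slackness (lambda_i * g_i(x) = 0 for all i): OK

Verdict: yes, KKT holds.

yes


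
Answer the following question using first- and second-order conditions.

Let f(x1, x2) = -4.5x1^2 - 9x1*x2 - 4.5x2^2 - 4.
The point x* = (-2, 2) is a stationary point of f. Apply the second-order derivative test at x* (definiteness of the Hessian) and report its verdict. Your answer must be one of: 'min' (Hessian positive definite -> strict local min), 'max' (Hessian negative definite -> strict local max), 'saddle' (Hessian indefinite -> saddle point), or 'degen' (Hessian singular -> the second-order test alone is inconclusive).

Compute the Hessian H = grad^2 f:
  H = [[-9, -9], [-9, -9]]
Verify stationarity: grad f(x*) = H x* + g = (0, 0).
Eigenvalues of H: -18, 0.
H has a zero eigenvalue (singular; negative semidefinite but not definite), so H is neither positive definite, negative definite, nor indefinite. The second-order test alone is inconclusive -> degen.
(Indeed, f is constant along the null direction of H through x*, so x* is not a strict local extremum.)

degen


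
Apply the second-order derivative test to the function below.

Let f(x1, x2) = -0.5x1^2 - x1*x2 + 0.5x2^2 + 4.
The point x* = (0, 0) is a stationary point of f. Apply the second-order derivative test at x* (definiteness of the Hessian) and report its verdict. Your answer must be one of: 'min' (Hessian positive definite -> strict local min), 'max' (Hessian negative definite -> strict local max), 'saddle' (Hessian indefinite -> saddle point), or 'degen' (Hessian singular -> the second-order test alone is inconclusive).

Compute the Hessian H = grad^2 f:
  H = [[-1, -1], [-1, 1]]
Verify stationarity: grad f(x*) = H x* + g = (0, 0).
Eigenvalues of H: -1.4142, 1.4142.
Eigenvalues have mixed signs, so H is indefinite -> x* is a saddle point.

saddle


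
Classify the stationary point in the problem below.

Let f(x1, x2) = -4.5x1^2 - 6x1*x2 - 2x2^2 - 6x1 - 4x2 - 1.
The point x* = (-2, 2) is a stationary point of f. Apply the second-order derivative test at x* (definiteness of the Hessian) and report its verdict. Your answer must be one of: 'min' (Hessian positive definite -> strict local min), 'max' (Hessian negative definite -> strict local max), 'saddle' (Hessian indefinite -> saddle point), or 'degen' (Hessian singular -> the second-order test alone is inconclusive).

Compute the Hessian H = grad^2 f:
  H = [[-9, -6], [-6, -4]]
Verify stationarity: grad f(x*) = H x* + g = (0, 0).
Eigenvalues of H: -13, 0.
H has a zero eigenvalue (singular; negative semidefinite but not definite), so H is neither positive definite, negative definite, nor indefinite. The second-order test alone is inconclusive -> degen.
(Indeed, f is constant along the null direction of H through x*, so x* is not a strict local extremum.)

degen


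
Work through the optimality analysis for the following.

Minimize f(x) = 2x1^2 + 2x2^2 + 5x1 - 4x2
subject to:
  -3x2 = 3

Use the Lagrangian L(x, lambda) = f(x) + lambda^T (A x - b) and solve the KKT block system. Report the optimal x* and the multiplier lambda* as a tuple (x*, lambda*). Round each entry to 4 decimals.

Form the Lagrangian:
  L(x, lambda) = (1/2) x^T Q x + c^T x + lambda^T (A x - b)
Stationarity (grad_x L = 0): Q x + c + A^T lambda = 0.
Primal feasibility: A x = b.

This gives the KKT block system:
  [ Q   A^T ] [ x     ]   [-c ]
  [ A    0  ] [ lambda ] = [ b ]

Solving the linear system:
  x*      = (-1.25, -1)
  lambda* = (-2.6667)
  f(x*)   = 2.875

x* = (-1.25, -1), lambda* = (-2.6667)


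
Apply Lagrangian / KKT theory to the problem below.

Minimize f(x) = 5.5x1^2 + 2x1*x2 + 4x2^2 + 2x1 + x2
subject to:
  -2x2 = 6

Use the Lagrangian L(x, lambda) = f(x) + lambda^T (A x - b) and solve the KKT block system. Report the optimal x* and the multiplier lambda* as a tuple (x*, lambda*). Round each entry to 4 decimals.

Form the Lagrangian:
  L(x, lambda) = (1/2) x^T Q x + c^T x + lambda^T (A x - b)
Stationarity (grad_x L = 0): Q x + c + A^T lambda = 0.
Primal feasibility: A x = b.

This gives the KKT block system:
  [ Q   A^T ] [ x     ]   [-c ]
  [ A    0  ] [ lambda ] = [ b ]

Solving the linear system:
  x*      = (0.3636, -3)
  lambda* = (-11.1364)
  f(x*)   = 32.2727

x* = (0.3636, -3), lambda* = (-11.1364)


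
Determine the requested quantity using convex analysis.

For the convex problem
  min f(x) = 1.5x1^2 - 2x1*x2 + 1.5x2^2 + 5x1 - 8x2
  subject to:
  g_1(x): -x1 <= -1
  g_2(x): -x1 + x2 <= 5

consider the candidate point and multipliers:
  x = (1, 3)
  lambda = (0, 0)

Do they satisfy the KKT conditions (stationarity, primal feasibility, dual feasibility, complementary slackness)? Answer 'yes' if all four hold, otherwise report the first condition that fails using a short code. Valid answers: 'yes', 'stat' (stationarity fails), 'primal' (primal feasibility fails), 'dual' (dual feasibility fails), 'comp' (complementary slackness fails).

Gradient of f: grad f(x) = Q x + c = (2, -1)
Constraint values g_i(x) = a_i^T x - b_i:
  g_1((1, 3)) = 0
  g_2((1, 3)) = -3
Stationarity residual: grad f(x) + sum_i lambda_i a_i = (2, -1)
  -> stationarity FAILS
Primal feasibility (all g_i <= 0): OK
Dual feasibility (all lambda_i >= 0): OK
Complementary slackness (lambda_i * g_i(x) = 0 for all i): OK

Verdict: the first failing condition is stationarity -> stat.

stat


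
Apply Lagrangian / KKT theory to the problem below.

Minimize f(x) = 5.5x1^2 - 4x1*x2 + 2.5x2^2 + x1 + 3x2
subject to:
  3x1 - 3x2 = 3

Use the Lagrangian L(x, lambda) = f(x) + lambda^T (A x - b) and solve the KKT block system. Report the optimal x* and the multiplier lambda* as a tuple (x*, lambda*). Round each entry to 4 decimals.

Form the Lagrangian:
  L(x, lambda) = (1/2) x^T Q x + c^T x + lambda^T (A x - b)
Stationarity (grad_x L = 0): Q x + c + A^T lambda = 0.
Primal feasibility: A x = b.

This gives the KKT block system:
  [ Q   A^T ] [ x     ]   [-c ]
  [ A    0  ] [ lambda ] = [ b ]

Solving the linear system:
  x*      = (-0.375, -1.375)
  lambda* = (-0.7917)
  f(x*)   = -1.0625

x* = (-0.375, -1.375), lambda* = (-0.7917)


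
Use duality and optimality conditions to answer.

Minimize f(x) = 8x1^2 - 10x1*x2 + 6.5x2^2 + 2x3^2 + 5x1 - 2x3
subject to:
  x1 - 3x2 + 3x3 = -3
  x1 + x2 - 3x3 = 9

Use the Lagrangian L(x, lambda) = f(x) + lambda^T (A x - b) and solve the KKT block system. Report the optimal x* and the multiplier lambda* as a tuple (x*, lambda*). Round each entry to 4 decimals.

Form the Lagrangian:
  L(x, lambda) = (1/2) x^T Q x + c^T x + lambda^T (A x - b)
Stationarity (grad_x L = 0): Q x + c + A^T lambda = 0.
Primal feasibility: A x = b.

This gives the KKT block system:
  [ Q   A^T ] [ x     ]   [-c ]
  [ A    0  ] [ lambda ] = [ b ]

Solving the linear system:
  x*      = (1.4845, -1.5155, -3.0103)
  lambda* = (-19.6134, -24.2938)
  f(x*)   = 86.6237

x* = (1.4845, -1.5155, -3.0103), lambda* = (-19.6134, -24.2938)


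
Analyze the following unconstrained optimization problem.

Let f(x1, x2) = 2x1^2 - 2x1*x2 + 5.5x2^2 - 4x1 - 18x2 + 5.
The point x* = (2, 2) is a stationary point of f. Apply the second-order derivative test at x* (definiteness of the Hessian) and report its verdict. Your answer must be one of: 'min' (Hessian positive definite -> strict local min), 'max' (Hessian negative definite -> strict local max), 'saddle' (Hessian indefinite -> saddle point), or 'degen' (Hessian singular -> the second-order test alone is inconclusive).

Compute the Hessian H = grad^2 f:
  H = [[4, -2], [-2, 11]]
Verify stationarity: grad f(x*) = H x* + g = (0, 0).
Eigenvalues of H: 3.4689, 11.5311.
Both eigenvalues > 0, so H is positive definite -> x* is a strict local min.

min


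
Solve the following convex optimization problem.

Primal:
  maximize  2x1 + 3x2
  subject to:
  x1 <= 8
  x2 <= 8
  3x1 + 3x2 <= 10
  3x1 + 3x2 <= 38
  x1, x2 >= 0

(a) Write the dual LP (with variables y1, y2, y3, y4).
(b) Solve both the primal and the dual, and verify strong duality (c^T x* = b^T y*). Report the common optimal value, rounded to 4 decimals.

The standard primal-dual pair for 'max c^T x s.t. A x <= b, x >= 0' is:
  Dual:  min b^T y  s.t.  A^T y >= c,  y >= 0.

So the dual LP is:
  minimize  8y1 + 8y2 + 10y3 + 38y4
  subject to:
    y1 + 3y3 + 3y4 >= 2
    y2 + 3y3 + 3y4 >= 3
    y1, y2, y3, y4 >= 0

Solving the primal: x* = (0, 3.3333).
  primal value c^T x* = 10.
Solving the dual: y* = (0, 0, 1, 0).
  dual value b^T y* = 10.
Strong duality: c^T x* = b^T y*. Confirmed.

10


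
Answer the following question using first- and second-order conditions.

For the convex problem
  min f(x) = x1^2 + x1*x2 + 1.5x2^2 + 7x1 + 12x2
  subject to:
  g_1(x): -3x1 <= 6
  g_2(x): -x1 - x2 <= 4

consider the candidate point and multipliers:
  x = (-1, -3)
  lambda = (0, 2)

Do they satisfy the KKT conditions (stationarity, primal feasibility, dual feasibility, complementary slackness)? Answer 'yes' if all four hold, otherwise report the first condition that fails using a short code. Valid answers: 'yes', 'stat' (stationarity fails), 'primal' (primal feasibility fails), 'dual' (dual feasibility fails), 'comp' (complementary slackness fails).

Gradient of f: grad f(x) = Q x + c = (2, 2)
Constraint values g_i(x) = a_i^T x - b_i:
  g_1((-1, -3)) = -3
  g_2((-1, -3)) = 0
Stationarity residual: grad f(x) + sum_i lambda_i a_i = (0, 0)
  -> stationarity OK
Primal feasibility (all g_i <= 0): OK
Dual feasibility (all lambda_i >= 0): OK
Complementary slackness (lambda_i * g_i(x) = 0 for all i): OK

Verdict: yes, KKT holds.

yes


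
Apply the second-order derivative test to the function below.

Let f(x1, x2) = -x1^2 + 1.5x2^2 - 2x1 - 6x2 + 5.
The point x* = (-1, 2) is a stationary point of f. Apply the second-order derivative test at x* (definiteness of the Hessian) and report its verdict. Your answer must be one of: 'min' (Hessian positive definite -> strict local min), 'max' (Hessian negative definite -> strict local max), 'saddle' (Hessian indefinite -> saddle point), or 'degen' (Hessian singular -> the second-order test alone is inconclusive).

Compute the Hessian H = grad^2 f:
  H = [[-2, 0], [0, 3]]
Verify stationarity: grad f(x*) = H x* + g = (0, 0).
Eigenvalues of H: -2, 3.
Eigenvalues have mixed signs, so H is indefinite -> x* is a saddle point.

saddle


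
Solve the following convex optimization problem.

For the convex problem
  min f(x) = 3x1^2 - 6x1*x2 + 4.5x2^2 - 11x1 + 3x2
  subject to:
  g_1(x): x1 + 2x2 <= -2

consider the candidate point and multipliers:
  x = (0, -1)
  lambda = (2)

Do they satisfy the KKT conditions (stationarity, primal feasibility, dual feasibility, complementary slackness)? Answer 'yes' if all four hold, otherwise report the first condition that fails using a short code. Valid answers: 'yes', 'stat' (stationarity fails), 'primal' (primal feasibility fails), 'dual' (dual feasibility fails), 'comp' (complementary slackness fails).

Gradient of f: grad f(x) = Q x + c = (-5, -6)
Constraint values g_i(x) = a_i^T x - b_i:
  g_1((0, -1)) = 0
Stationarity residual: grad f(x) + sum_i lambda_i a_i = (-3, -2)
  -> stationarity FAILS
Primal feasibility (all g_i <= 0): OK
Dual feasibility (all lambda_i >= 0): OK
Complementary slackness (lambda_i * g_i(x) = 0 for all i): OK

Verdict: the first failing condition is stationarity -> stat.

stat


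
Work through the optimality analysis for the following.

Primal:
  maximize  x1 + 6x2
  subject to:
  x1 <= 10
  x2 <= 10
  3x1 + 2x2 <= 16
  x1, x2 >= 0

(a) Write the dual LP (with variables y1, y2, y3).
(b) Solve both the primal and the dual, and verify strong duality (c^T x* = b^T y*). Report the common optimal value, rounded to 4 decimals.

The standard primal-dual pair for 'max c^T x s.t. A x <= b, x >= 0' is:
  Dual:  min b^T y  s.t.  A^T y >= c,  y >= 0.

So the dual LP is:
  minimize  10y1 + 10y2 + 16y3
  subject to:
    y1 + 3y3 >= 1
    y2 + 2y3 >= 6
    y1, y2, y3 >= 0

Solving the primal: x* = (0, 8).
  primal value c^T x* = 48.
Solving the dual: y* = (0, 0, 3).
  dual value b^T y* = 48.
Strong duality: c^T x* = b^T y*. Confirmed.

48


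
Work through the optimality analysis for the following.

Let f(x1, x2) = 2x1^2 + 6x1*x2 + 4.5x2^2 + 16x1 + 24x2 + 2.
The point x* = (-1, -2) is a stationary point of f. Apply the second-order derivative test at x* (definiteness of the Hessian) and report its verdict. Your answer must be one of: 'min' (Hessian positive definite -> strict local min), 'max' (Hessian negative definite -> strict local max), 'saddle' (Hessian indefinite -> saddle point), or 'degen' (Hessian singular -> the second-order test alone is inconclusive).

Compute the Hessian H = grad^2 f:
  H = [[4, 6], [6, 9]]
Verify stationarity: grad f(x*) = H x* + g = (0, 0).
Eigenvalues of H: 0, 13.
H has a zero eigenvalue (singular; positive semidefinite but not definite), so H is neither positive definite, negative definite, nor indefinite. The second-order test alone is inconclusive -> degen.
(Indeed, f is constant along the null direction of H through x*, so x* is not a strict local extremum.)

degen


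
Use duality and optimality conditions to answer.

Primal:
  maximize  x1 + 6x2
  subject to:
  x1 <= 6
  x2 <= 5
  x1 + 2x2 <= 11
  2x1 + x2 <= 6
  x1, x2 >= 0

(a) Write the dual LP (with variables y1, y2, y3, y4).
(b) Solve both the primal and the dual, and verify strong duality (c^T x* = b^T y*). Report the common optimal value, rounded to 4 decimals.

The standard primal-dual pair for 'max c^T x s.t. A x <= b, x >= 0' is:
  Dual:  min b^T y  s.t.  A^T y >= c,  y >= 0.

So the dual LP is:
  minimize  6y1 + 5y2 + 11y3 + 6y4
  subject to:
    y1 + y3 + 2y4 >= 1
    y2 + 2y3 + y4 >= 6
    y1, y2, y3, y4 >= 0

Solving the primal: x* = (0.5, 5).
  primal value c^T x* = 30.5.
Solving the dual: y* = (0, 5.5, 0, 0.5).
  dual value b^T y* = 30.5.
Strong duality: c^T x* = b^T y*. Confirmed.

30.5


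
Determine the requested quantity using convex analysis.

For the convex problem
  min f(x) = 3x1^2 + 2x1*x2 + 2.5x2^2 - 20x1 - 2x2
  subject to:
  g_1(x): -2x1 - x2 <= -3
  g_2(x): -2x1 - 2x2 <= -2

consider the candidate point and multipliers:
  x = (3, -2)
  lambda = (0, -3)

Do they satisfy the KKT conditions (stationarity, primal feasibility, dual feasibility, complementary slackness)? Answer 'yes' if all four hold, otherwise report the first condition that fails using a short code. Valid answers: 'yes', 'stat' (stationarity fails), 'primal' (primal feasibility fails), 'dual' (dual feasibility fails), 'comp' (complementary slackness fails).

Gradient of f: grad f(x) = Q x + c = (-6, -6)
Constraint values g_i(x) = a_i^T x - b_i:
  g_1((3, -2)) = -1
  g_2((3, -2)) = 0
Stationarity residual: grad f(x) + sum_i lambda_i a_i = (0, 0)
  -> stationarity OK
Primal feasibility (all g_i <= 0): OK
Dual feasibility (all lambda_i >= 0): FAILS
Complementary slackness (lambda_i * g_i(x) = 0 for all i): OK

Verdict: the first failing condition is dual_feasibility -> dual.

dual


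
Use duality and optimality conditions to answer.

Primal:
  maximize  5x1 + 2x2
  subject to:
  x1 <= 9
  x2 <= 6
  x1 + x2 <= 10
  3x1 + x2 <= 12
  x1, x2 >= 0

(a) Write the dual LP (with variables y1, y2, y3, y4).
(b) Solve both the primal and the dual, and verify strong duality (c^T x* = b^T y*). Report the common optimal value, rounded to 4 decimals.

The standard primal-dual pair for 'max c^T x s.t. A x <= b, x >= 0' is:
  Dual:  min b^T y  s.t.  A^T y >= c,  y >= 0.

So the dual LP is:
  minimize  9y1 + 6y2 + 10y3 + 12y4
  subject to:
    y1 + y3 + 3y4 >= 5
    y2 + y3 + y4 >= 2
    y1, y2, y3, y4 >= 0

Solving the primal: x* = (2, 6).
  primal value c^T x* = 22.
Solving the dual: y* = (0, 0.3333, 0, 1.6667).
  dual value b^T y* = 22.
Strong duality: c^T x* = b^T y*. Confirmed.

22


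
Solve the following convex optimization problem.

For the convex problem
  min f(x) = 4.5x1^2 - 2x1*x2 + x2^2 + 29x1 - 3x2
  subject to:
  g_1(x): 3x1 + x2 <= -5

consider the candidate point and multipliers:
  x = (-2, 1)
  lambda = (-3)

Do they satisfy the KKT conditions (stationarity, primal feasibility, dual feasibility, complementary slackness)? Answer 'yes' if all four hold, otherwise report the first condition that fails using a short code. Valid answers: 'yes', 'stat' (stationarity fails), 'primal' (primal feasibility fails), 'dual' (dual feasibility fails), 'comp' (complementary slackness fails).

Gradient of f: grad f(x) = Q x + c = (9, 3)
Constraint values g_i(x) = a_i^T x - b_i:
  g_1((-2, 1)) = 0
Stationarity residual: grad f(x) + sum_i lambda_i a_i = (0, 0)
  -> stationarity OK
Primal feasibility (all g_i <= 0): OK
Dual feasibility (all lambda_i >= 0): FAILS
Complementary slackness (lambda_i * g_i(x) = 0 for all i): OK

Verdict: the first failing condition is dual_feasibility -> dual.

dual


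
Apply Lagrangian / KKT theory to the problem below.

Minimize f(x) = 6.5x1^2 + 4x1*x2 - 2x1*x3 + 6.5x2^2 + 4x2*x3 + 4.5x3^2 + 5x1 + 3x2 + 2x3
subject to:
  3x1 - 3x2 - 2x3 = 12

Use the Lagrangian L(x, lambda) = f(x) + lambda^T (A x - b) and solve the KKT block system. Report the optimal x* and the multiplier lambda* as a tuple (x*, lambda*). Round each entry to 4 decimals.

Form the Lagrangian:
  L(x, lambda) = (1/2) x^T Q x + c^T x + lambda^T (A x - b)
Stationarity (grad_x L = 0): Q x + c + A^T lambda = 0.
Primal feasibility: A x = b.

This gives the KKT block system:
  [ Q   A^T ] [ x     ]   [-c ]
  [ A    0  ] [ lambda ] = [ b ]

Solving the linear system:
  x*      = (1.6771, -2.1102, -0.3191)
  lambda* = (-6.3333)
  f(x*)   = 38.7085

x* = (1.6771, -2.1102, -0.3191), lambda* = (-6.3333)


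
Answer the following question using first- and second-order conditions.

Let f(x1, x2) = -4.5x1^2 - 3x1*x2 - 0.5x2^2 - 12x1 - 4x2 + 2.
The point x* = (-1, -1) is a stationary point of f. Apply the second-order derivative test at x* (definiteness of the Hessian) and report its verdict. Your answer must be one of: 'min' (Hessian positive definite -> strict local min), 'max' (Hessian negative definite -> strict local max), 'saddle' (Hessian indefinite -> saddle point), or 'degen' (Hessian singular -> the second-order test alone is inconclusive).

Compute the Hessian H = grad^2 f:
  H = [[-9, -3], [-3, -1]]
Verify stationarity: grad f(x*) = H x* + g = (0, 0).
Eigenvalues of H: -10, 0.
H has a zero eigenvalue (singular; negative semidefinite but not definite), so H is neither positive definite, negative definite, nor indefinite. The second-order test alone is inconclusive -> degen.
(Indeed, f is constant along the null direction of H through x*, so x* is not a strict local extremum.)

degen


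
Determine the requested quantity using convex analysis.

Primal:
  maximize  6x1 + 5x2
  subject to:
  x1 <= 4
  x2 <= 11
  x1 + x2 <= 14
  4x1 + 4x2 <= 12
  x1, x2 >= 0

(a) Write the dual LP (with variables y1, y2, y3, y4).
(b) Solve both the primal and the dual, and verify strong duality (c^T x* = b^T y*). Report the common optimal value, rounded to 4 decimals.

The standard primal-dual pair for 'max c^T x s.t. A x <= b, x >= 0' is:
  Dual:  min b^T y  s.t.  A^T y >= c,  y >= 0.

So the dual LP is:
  minimize  4y1 + 11y2 + 14y3 + 12y4
  subject to:
    y1 + y3 + 4y4 >= 6
    y2 + y3 + 4y4 >= 5
    y1, y2, y3, y4 >= 0

Solving the primal: x* = (3, 0).
  primal value c^T x* = 18.
Solving the dual: y* = (0, 0, 0, 1.5).
  dual value b^T y* = 18.
Strong duality: c^T x* = b^T y*. Confirmed.

18


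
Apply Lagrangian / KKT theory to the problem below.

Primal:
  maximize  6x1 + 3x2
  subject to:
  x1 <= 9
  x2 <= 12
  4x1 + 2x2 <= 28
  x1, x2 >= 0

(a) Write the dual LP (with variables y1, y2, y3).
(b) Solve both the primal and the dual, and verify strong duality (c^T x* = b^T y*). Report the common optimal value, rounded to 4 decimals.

The standard primal-dual pair for 'max c^T x s.t. A x <= b, x >= 0' is:
  Dual:  min b^T y  s.t.  A^T y >= c,  y >= 0.

So the dual LP is:
  minimize  9y1 + 12y2 + 28y3
  subject to:
    y1 + 4y3 >= 6
    y2 + 2y3 >= 3
    y1, y2, y3 >= 0

Solving the primal: x* = (7, 0).
  primal value c^T x* = 42.
Solving the dual: y* = (0, 0, 1.5).
  dual value b^T y* = 42.
Strong duality: c^T x* = b^T y*. Confirmed.

42


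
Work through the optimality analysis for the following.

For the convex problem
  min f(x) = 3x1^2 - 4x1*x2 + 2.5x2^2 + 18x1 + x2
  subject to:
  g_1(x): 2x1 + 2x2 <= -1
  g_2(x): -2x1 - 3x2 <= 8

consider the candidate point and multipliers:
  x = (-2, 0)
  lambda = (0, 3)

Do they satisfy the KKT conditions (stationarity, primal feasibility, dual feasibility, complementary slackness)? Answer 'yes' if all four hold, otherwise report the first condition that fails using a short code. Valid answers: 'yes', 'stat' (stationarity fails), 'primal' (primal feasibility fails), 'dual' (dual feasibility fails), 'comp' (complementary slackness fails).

Gradient of f: grad f(x) = Q x + c = (6, 9)
Constraint values g_i(x) = a_i^T x - b_i:
  g_1((-2, 0)) = -3
  g_2((-2, 0)) = -4
Stationarity residual: grad f(x) + sum_i lambda_i a_i = (0, 0)
  -> stationarity OK
Primal feasibility (all g_i <= 0): OK
Dual feasibility (all lambda_i >= 0): OK
Complementary slackness (lambda_i * g_i(x) = 0 for all i): FAILS

Verdict: the first failing condition is complementary_slackness -> comp.

comp


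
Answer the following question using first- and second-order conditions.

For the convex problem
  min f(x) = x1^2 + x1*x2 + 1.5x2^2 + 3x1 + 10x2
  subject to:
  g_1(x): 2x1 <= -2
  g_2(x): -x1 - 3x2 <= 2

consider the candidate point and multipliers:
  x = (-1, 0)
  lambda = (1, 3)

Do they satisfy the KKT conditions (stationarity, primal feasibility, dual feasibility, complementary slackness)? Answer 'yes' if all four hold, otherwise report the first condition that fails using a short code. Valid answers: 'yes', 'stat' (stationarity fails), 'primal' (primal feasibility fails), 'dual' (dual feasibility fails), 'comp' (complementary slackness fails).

Gradient of f: grad f(x) = Q x + c = (1, 9)
Constraint values g_i(x) = a_i^T x - b_i:
  g_1((-1, 0)) = 0
  g_2((-1, 0)) = -1
Stationarity residual: grad f(x) + sum_i lambda_i a_i = (0, 0)
  -> stationarity OK
Primal feasibility (all g_i <= 0): OK
Dual feasibility (all lambda_i >= 0): OK
Complementary slackness (lambda_i * g_i(x) = 0 for all i): FAILS

Verdict: the first failing condition is complementary_slackness -> comp.

comp


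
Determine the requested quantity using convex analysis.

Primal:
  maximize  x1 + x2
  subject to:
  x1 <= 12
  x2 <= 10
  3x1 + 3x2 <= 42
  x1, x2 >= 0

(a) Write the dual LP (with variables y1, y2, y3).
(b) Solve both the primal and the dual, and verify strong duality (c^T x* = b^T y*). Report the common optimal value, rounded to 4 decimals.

The standard primal-dual pair for 'max c^T x s.t. A x <= b, x >= 0' is:
  Dual:  min b^T y  s.t.  A^T y >= c,  y >= 0.

So the dual LP is:
  minimize  12y1 + 10y2 + 42y3
  subject to:
    y1 + 3y3 >= 1
    y2 + 3y3 >= 1
    y1, y2, y3 >= 0

Solving the primal: x* = (4, 10).
  primal value c^T x* = 14.
Solving the dual: y* = (0, 0, 0.3333).
  dual value b^T y* = 14.
Strong duality: c^T x* = b^T y*. Confirmed.

14


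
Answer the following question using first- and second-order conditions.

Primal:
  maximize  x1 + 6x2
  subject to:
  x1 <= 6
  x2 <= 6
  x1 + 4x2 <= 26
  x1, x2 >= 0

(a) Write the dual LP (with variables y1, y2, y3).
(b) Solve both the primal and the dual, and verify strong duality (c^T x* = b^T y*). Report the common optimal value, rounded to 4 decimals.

The standard primal-dual pair for 'max c^T x s.t. A x <= b, x >= 0' is:
  Dual:  min b^T y  s.t.  A^T y >= c,  y >= 0.

So the dual LP is:
  minimize  6y1 + 6y2 + 26y3
  subject to:
    y1 + y3 >= 1
    y2 + 4y3 >= 6
    y1, y2, y3 >= 0

Solving the primal: x* = (2, 6).
  primal value c^T x* = 38.
Solving the dual: y* = (0, 2, 1).
  dual value b^T y* = 38.
Strong duality: c^T x* = b^T y*. Confirmed.

38


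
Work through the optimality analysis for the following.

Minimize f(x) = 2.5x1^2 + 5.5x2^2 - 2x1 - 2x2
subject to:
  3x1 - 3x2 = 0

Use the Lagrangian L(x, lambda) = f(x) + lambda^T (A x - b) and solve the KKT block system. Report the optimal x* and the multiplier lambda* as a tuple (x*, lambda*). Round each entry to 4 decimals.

Form the Lagrangian:
  L(x, lambda) = (1/2) x^T Q x + c^T x + lambda^T (A x - b)
Stationarity (grad_x L = 0): Q x + c + A^T lambda = 0.
Primal feasibility: A x = b.

This gives the KKT block system:
  [ Q   A^T ] [ x     ]   [-c ]
  [ A    0  ] [ lambda ] = [ b ]

Solving the linear system:
  x*      = (0.25, 0.25)
  lambda* = (0.25)
  f(x*)   = -0.5

x* = (0.25, 0.25), lambda* = (0.25)


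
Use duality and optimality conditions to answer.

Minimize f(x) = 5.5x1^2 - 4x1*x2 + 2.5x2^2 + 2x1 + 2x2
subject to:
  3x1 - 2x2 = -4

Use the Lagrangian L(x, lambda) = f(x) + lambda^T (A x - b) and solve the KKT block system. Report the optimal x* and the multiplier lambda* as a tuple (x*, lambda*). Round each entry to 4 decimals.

Form the Lagrangian:
  L(x, lambda) = (1/2) x^T Q x + c^T x + lambda^T (A x - b)
Stationarity (grad_x L = 0): Q x + c + A^T lambda = 0.
Primal feasibility: A x = b.

This gives the KKT block system:
  [ Q   A^T ] [ x     ]   [-c ]
  [ A    0  ] [ lambda ] = [ b ]

Solving the linear system:
  x*      = (-1.1707, 0.2439)
  lambda* = (3.9512)
  f(x*)   = 6.9756

x* = (-1.1707, 0.2439), lambda* = (3.9512)


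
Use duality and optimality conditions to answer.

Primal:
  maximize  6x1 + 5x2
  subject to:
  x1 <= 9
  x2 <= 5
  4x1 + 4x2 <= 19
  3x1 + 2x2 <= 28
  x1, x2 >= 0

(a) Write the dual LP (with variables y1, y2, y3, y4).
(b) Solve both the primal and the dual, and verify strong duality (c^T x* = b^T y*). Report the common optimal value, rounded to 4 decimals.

The standard primal-dual pair for 'max c^T x s.t. A x <= b, x >= 0' is:
  Dual:  min b^T y  s.t.  A^T y >= c,  y >= 0.

So the dual LP is:
  minimize  9y1 + 5y2 + 19y3 + 28y4
  subject to:
    y1 + 4y3 + 3y4 >= 6
    y2 + 4y3 + 2y4 >= 5
    y1, y2, y3, y4 >= 0

Solving the primal: x* = (4.75, 0).
  primal value c^T x* = 28.5.
Solving the dual: y* = (0, 0, 1.5, 0).
  dual value b^T y* = 28.5.
Strong duality: c^T x* = b^T y*. Confirmed.

28.5


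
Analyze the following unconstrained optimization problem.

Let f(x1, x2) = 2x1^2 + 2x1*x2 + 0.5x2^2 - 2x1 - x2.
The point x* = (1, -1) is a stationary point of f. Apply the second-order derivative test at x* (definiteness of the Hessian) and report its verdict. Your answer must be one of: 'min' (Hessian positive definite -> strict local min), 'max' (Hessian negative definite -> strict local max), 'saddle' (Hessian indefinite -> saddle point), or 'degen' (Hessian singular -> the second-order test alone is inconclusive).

Compute the Hessian H = grad^2 f:
  H = [[4, 2], [2, 1]]
Verify stationarity: grad f(x*) = H x* + g = (0, 0).
Eigenvalues of H: 0, 5.
H has a zero eigenvalue (singular; positive semidefinite but not definite), so H is neither positive definite, negative definite, nor indefinite. The second-order test alone is inconclusive -> degen.
(Indeed, f is constant along the null direction of H through x*, so x* is not a strict local extremum.)

degen


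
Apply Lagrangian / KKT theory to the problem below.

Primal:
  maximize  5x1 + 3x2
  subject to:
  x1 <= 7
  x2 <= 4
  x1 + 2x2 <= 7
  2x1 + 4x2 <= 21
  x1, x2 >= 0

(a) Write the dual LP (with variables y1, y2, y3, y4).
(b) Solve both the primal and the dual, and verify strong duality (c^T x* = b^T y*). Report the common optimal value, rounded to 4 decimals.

The standard primal-dual pair for 'max c^T x s.t. A x <= b, x >= 0' is:
  Dual:  min b^T y  s.t.  A^T y >= c,  y >= 0.

So the dual LP is:
  minimize  7y1 + 4y2 + 7y3 + 21y4
  subject to:
    y1 + y3 + 2y4 >= 5
    y2 + 2y3 + 4y4 >= 3
    y1, y2, y3, y4 >= 0

Solving the primal: x* = (7, 0).
  primal value c^T x* = 35.
Solving the dual: y* = (3.5, 0, 1.5, 0).
  dual value b^T y* = 35.
Strong duality: c^T x* = b^T y*. Confirmed.

35


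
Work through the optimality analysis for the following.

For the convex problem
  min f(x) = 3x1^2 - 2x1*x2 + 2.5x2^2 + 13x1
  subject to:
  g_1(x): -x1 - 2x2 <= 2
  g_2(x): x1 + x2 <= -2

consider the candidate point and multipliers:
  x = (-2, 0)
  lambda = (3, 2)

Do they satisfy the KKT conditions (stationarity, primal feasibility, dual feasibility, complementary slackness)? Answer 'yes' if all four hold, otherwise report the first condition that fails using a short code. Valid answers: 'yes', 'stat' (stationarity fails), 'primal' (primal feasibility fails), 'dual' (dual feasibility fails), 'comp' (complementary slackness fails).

Gradient of f: grad f(x) = Q x + c = (1, 4)
Constraint values g_i(x) = a_i^T x - b_i:
  g_1((-2, 0)) = 0
  g_2((-2, 0)) = 0
Stationarity residual: grad f(x) + sum_i lambda_i a_i = (0, 0)
  -> stationarity OK
Primal feasibility (all g_i <= 0): OK
Dual feasibility (all lambda_i >= 0): OK
Complementary slackness (lambda_i * g_i(x) = 0 for all i): OK

Verdict: yes, KKT holds.

yes


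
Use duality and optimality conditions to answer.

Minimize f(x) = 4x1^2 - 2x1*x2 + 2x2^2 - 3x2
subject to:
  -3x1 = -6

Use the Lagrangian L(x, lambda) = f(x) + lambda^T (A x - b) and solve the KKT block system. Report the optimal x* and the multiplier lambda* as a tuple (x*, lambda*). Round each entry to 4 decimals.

Form the Lagrangian:
  L(x, lambda) = (1/2) x^T Q x + c^T x + lambda^T (A x - b)
Stationarity (grad_x L = 0): Q x + c + A^T lambda = 0.
Primal feasibility: A x = b.

This gives the KKT block system:
  [ Q   A^T ] [ x     ]   [-c ]
  [ A    0  ] [ lambda ] = [ b ]

Solving the linear system:
  x*      = (2, 1.75)
  lambda* = (4.1667)
  f(x*)   = 9.875

x* = (2, 1.75), lambda* = (4.1667)


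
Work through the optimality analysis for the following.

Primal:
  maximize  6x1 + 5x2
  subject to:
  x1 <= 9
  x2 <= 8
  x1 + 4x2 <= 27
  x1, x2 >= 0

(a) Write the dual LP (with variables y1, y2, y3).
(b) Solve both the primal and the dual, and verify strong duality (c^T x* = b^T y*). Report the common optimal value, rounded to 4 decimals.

The standard primal-dual pair for 'max c^T x s.t. A x <= b, x >= 0' is:
  Dual:  min b^T y  s.t.  A^T y >= c,  y >= 0.

So the dual LP is:
  minimize  9y1 + 8y2 + 27y3
  subject to:
    y1 + y3 >= 6
    y2 + 4y3 >= 5
    y1, y2, y3 >= 0

Solving the primal: x* = (9, 4.5).
  primal value c^T x* = 76.5.
Solving the dual: y* = (4.75, 0, 1.25).
  dual value b^T y* = 76.5.
Strong duality: c^T x* = b^T y*. Confirmed.

76.5


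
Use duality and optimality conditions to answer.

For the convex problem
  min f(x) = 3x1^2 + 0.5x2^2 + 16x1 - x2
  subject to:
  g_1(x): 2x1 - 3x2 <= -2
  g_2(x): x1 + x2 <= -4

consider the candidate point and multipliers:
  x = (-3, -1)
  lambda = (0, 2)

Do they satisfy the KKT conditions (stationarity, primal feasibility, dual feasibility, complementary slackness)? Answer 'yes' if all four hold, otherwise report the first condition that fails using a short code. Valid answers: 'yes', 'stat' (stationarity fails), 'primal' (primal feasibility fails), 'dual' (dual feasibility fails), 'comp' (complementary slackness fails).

Gradient of f: grad f(x) = Q x + c = (-2, -2)
Constraint values g_i(x) = a_i^T x - b_i:
  g_1((-3, -1)) = -1
  g_2((-3, -1)) = 0
Stationarity residual: grad f(x) + sum_i lambda_i a_i = (0, 0)
  -> stationarity OK
Primal feasibility (all g_i <= 0): OK
Dual feasibility (all lambda_i >= 0): OK
Complementary slackness (lambda_i * g_i(x) = 0 for all i): OK

Verdict: yes, KKT holds.

yes


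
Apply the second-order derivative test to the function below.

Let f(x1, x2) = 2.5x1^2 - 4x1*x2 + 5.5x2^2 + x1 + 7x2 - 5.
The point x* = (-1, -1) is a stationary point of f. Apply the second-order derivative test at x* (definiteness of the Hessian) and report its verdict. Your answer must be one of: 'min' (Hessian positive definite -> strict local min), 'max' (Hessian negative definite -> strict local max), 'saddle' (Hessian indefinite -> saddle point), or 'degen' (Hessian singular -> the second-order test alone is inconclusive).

Compute the Hessian H = grad^2 f:
  H = [[5, -4], [-4, 11]]
Verify stationarity: grad f(x*) = H x* + g = (0, 0).
Eigenvalues of H: 3, 13.
Both eigenvalues > 0, so H is positive definite -> x* is a strict local min.

min
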